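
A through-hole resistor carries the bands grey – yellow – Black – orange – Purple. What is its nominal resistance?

840000 Ω

Grey → 8 (first significant figure)
Yellow → 4 (second significant figure)
Black → 0 (third significant figure)
Orange → ×10^3 multiplier
840 × 1000 = 840000 Ω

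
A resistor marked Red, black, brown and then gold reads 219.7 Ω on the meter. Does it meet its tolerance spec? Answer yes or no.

no

Red → 2 (first significant figure)
Black → 0 (second significant figure)
Brown → ×10 multiplier
Gold → ±5% tolerance
20 × 10 = 200 Ω
Allowed range: 190 Ω to 210 Ω.
219.7 Ω lies outside that range.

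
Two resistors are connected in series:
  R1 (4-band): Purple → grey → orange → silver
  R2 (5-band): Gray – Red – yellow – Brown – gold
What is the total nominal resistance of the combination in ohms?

86240 Ω

R1: violet, grey → 78; orange ×10^3 → 78000 Ω.
R2: grey, red, yellow → 824; brown ×10 → 8240 Ω.
Series: 78000 + 8240 = 86240 Ω.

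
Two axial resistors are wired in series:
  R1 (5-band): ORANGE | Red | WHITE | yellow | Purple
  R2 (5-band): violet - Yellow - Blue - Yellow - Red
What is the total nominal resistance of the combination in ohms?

R1: orange, red, white → 329; yellow ×10^4 → 3290000 Ω.
R2: violet, yellow, blue → 746; yellow ×10^4 → 7460000 Ω.
Series: 3290000 + 7460000 = 10750000 Ω.

10750000 Ω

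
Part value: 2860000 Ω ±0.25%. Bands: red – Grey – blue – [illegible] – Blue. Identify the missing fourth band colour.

2860000 Ω = 286 × 10^4.
The fourth band is the multiplier, 10^4, which is yellow.

yellow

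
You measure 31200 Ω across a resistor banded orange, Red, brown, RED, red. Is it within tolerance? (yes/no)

Orange → 3 (first significant figure)
Red → 2 (second significant figure)
Brown → 1 (third significant figure)
Red → ×10^2 multiplier
Red → ±2% tolerance
321 × 100 = 32100 Ω
Allowed range: 31458 Ω to 32742 Ω.
31200 Ω lies outside that range.

no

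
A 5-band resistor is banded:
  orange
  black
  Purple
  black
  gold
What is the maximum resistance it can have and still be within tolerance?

322.35 Ω

Orange → 3 (first significant figure)
Black → 0 (second significant figure)
Violet → 7 (third significant figure)
Black → ×1 multiplier
Gold → ±5% tolerance
307 × 1 = 307 Ω
Maximum = 307 × (1 + 5/100) = 322.35 Ω.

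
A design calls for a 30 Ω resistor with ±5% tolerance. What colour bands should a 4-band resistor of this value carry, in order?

orange, black, black, gold

30 Ω = 30 × 10^0.
3 → orange
0 → black
Multiplier 10^0 → black.
±5% tolerance → gold.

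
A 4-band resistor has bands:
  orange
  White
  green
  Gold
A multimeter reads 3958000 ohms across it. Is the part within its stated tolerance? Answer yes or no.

Orange → 3 (first significant figure)
White → 9 (second significant figure)
Green → ×10^5 multiplier
Gold → ±5% tolerance
39 × 100000 = 3900000 Ω
Allowed range: 3705000 Ω to 4095000 Ω.
3958000 ohms lies inside that range.

yes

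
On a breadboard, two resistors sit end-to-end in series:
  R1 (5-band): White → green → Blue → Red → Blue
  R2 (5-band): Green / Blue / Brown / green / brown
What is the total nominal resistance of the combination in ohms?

56195600 Ω

R1: white, green, blue → 956; red ×10^2 → 95600 Ω.
R2: green, blue, brown → 561; green ×10^5 → 56100000 Ω.
Series: 95600 + 56100000 = 56195600 Ω.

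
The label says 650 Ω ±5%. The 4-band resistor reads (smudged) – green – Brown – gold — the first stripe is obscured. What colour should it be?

650 Ω = 65 × 10^1.
The first band gives digit 6 of the significand, and 6 is blue.

blue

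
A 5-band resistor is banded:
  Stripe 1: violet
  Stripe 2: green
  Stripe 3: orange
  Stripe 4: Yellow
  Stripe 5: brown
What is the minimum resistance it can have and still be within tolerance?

7454700 Ω

Violet → 7 (first significant figure)
Green → 5 (second significant figure)
Orange → 3 (third significant figure)
Yellow → ×10^4 multiplier
Brown → ±1% tolerance
753 × 10000 = 7530000 Ω
Minimum = 7530000 × (1 − 1/100) = 7454700 Ω.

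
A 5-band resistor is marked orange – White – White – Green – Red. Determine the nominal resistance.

39900000 Ω

Orange → 3 (first significant figure)
White → 9 (second significant figure)
White → 9 (third significant figure)
Green → ×10^5 multiplier
399 × 100000 = 39900000 Ω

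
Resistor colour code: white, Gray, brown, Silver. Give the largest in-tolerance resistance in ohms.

White → 9 (first significant figure)
Grey → 8 (second significant figure)
Brown → ×10 multiplier
Silver → ±10% tolerance
98 × 10 = 980 Ω
Largest = 980 × (1 + 10/100) = 1078 Ω.

1078 Ω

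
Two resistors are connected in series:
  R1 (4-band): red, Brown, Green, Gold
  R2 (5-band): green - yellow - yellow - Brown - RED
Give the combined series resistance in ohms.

R1: red, brown → 21; green ×10^5 → 2100000 Ω.
R2: green, yellow, yellow → 544; brown ×10 → 5440 Ω.
Series: 2100000 + 5440 = 2105440 Ω.

2105440 Ω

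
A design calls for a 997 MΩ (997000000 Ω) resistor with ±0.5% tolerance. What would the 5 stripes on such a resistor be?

997000000 Ω = 997 × 10^6.
9 → white
9 → white
7 → violet
Multiplier 10^6 → blue.
±0.5% tolerance → green.

white, white, violet, blue, green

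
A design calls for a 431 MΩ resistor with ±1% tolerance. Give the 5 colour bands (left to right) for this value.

431000000 Ω = 431 × 10^6.
4 → yellow
3 → orange
1 → brown
Multiplier 10^6 → blue.
±1% tolerance → brown.

yellow, orange, brown, blue, brown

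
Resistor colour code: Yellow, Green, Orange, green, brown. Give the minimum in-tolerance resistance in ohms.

44847000 Ω

Yellow → 4 (first significant figure)
Green → 5 (second significant figure)
Orange → 3 (third significant figure)
Green → ×10^5 multiplier
Brown → ±1% tolerance
453 × 100000 = 45300000 Ω
Minimum = 45300000 × (1 − 1/100) = 44847000 Ω.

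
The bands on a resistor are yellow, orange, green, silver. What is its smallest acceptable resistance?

Yellow → 4 (first significant figure)
Orange → 3 (second significant figure)
Green → ×10^5 multiplier
Silver → ±10% tolerance
43 × 100000 = 4300000 Ω
Smallest = 4300000 × (1 − 10/100) = 3870000 Ω.

3870000 Ω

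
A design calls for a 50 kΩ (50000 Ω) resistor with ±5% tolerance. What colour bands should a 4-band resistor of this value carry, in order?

50000 Ω = 50 × 10^3.
5 → green
0 → black
Multiplier 10^3 → orange.
±5% tolerance → gold.

green, black, orange, gold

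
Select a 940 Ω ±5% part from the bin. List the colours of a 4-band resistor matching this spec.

white, yellow, brown, gold

940 Ω = 94 × 10^1.
9 → white
4 → yellow
Multiplier 10^1 → brown.
±5% tolerance → gold.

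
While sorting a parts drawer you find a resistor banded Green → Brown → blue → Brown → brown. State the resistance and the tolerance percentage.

Green → 5 (first significant figure)
Brown → 1 (second significant figure)
Blue → 6 (third significant figure)
Brown → ×10 multiplier
Brown → ±1% tolerance
516 × 10 = 5160 Ω

5160 Ω ±1%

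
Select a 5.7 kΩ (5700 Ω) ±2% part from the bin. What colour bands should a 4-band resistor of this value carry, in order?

green, violet, red, red

5700 Ω = 57 × 10^2.
5 → green
7 → violet
Multiplier 10^2 → red.
±2% tolerance → red.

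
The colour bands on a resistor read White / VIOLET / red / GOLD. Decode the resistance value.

White → 9 (first significant figure)
Violet → 7 (second significant figure)
Red → ×10^2 multiplier
97 × 100 = 9700 Ω

9700 Ω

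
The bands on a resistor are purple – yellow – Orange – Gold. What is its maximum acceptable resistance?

Violet → 7 (first significant figure)
Yellow → 4 (second significant figure)
Orange → ×10^3 multiplier
Gold → ±5% tolerance
74 × 1000 = 74000 Ω
Maximum = 74000 × (1 + 5/100) = 77700 Ω.

77700 Ω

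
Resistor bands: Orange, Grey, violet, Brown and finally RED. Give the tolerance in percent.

The last band, red, is the tolerance band.
Red corresponds to ±2%.

±2%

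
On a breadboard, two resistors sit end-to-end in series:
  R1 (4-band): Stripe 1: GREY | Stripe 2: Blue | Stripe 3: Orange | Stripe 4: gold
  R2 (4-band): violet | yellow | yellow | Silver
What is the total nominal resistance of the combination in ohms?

R1: grey, blue → 86; orange ×10^3 → 86000 Ω.
R2: violet, yellow → 74; yellow ×10^4 → 740000 Ω.
Series: 86000 + 740000 = 826000 Ω.

826000 Ω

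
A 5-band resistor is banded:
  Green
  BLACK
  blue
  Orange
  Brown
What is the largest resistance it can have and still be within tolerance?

511060 Ω

Green → 5 (first significant figure)
Black → 0 (second significant figure)
Blue → 6 (third significant figure)
Orange → ×10^3 multiplier
Brown → ±1% tolerance
506 × 1000 = 506000 Ω
Largest = 506000 × (1 + 1/100) = 511060 Ω.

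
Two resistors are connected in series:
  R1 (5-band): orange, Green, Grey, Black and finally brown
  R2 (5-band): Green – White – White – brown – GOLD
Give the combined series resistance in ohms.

R1: orange, green, grey → 358; black ×1 → 358 Ω.
R2: green, white, white → 599; brown ×10 → 5990 Ω.
Series: 358 + 5990 = 6348 Ω.

6348 Ω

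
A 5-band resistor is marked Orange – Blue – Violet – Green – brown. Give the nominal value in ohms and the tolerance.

Orange → 3 (first significant figure)
Blue → 6 (second significant figure)
Violet → 7 (third significant figure)
Green → ×10^5 multiplier
Brown → ±1% tolerance
367 × 100000 = 36700000 Ω

36700000 Ω ±1%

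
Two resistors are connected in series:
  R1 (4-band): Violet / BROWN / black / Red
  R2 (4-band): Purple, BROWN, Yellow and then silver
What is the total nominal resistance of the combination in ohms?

R1: violet, brown → 71; black ×1 → 71 Ω.
R2: violet, brown → 71; yellow ×10^4 → 710000 Ω.
Series: 71 + 710000 = 710071 Ω.

710071 Ω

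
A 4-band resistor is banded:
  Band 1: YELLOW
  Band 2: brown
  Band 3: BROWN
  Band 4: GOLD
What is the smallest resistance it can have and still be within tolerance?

389.5 Ω

Yellow → 4 (first significant figure)
Brown → 1 (second significant figure)
Brown → ×10 multiplier
Gold → ±5% tolerance
41 × 10 = 410 Ω
Smallest = 410 × (1 − 5/100) = 389.5 Ω.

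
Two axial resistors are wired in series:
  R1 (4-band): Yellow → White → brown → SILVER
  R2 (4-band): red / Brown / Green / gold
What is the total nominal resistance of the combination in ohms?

2100490 Ω

R1: yellow, white → 49; brown ×10 → 490 Ω.
R2: red, brown → 21; green ×10^5 → 2100000 Ω.
Series: 490 + 2100000 = 2100490 Ω.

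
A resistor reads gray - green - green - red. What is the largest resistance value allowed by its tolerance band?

Grey → 8 (first significant figure)
Green → 5 (second significant figure)
Green → ×10^5 multiplier
Red → ±2% tolerance
85 × 100000 = 8500000 Ω
Largest = 8500000 × (1 + 2/100) = 8670000 Ω.

8670000 Ω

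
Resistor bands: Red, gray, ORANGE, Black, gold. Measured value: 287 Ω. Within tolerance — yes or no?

Red → 2 (first significant figure)
Grey → 8 (second significant figure)
Orange → 3 (third significant figure)
Black → ×1 multiplier
Gold → ±5% tolerance
283 × 1 = 283 Ω
Allowed range: 268.85 Ω to 297.15 Ω.
287 Ω lies inside that range.

yes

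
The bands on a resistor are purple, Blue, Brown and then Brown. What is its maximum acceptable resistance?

Violet → 7 (first significant figure)
Blue → 6 (second significant figure)
Brown → ×10 multiplier
Brown → ±1% tolerance
76 × 10 = 760 Ω
Maximum = 760 × (1 + 1/100) = 767.6 Ω.

767.6 Ω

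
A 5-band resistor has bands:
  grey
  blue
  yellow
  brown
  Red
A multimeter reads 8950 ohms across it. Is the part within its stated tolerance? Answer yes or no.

Grey → 8 (first significant figure)
Blue → 6 (second significant figure)
Yellow → 4 (third significant figure)
Brown → ×10 multiplier
Red → ±2% tolerance
864 × 10 = 8640 Ω
Allowed range: 8467.2 Ω to 8812.8 Ω.
8950 ohms lies outside that range.

no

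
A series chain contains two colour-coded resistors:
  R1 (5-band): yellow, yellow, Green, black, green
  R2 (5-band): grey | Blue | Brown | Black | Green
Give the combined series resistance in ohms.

R1: yellow, yellow, green → 445; black ×1 → 445 Ω.
R2: grey, blue, brown → 861; black ×1 → 861 Ω.
Series: 445 + 861 = 1306 Ω.

1306 Ω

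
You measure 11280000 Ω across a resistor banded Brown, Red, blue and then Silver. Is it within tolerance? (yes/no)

Brown → 1 (first significant figure)
Red → 2 (second significant figure)
Blue → ×10^6 multiplier
Silver → ±10% tolerance
12 × 1000000 = 12000000 Ω
Allowed range: 10800000 Ω to 13200000 Ω.
11280000 Ω lies inside that range.

yes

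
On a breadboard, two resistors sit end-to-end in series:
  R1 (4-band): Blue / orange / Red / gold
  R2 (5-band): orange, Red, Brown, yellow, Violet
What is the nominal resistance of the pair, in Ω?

3216300 Ω

R1: blue, orange → 63; red ×10^2 → 6300 Ω.
R2: orange, red, brown → 321; yellow ×10^4 → 3210000 Ω.
Series: 6300 + 3210000 = 3216300 Ω.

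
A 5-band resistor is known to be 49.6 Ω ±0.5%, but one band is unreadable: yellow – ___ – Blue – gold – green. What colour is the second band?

49.6 Ω = 496 × 10^-1.
The second band gives digit 9 of the significand, and 9 is white.

white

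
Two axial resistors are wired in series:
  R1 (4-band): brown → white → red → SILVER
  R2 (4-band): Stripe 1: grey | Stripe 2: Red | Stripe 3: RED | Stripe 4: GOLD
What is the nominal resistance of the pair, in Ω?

10100 Ω

R1: brown, white → 19; red ×10^2 → 1900 Ω.
R2: grey, red → 82; red ×10^2 → 8200 Ω.
Series: 1900 + 8200 = 10100 Ω.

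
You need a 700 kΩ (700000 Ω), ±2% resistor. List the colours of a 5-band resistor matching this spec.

700000 Ω = 700 × 10^3.
7 → violet
0 → black
0 → black
Multiplier 10^3 → orange.
±2% tolerance → red.

violet, black, black, orange, red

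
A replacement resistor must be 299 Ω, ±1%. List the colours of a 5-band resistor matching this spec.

299 Ω = 299 × 10^0.
2 → red
9 → white
9 → white
Multiplier 10^0 → black.
±1% tolerance → brown.

red, white, white, black, brown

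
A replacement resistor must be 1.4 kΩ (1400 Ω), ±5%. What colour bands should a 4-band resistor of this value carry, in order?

1400 Ω = 14 × 10^2.
1 → brown
4 → yellow
Multiplier 10^2 → red.
±5% tolerance → gold.

brown, yellow, red, gold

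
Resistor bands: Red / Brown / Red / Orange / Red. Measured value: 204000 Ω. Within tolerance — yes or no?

no

Red → 2 (first significant figure)
Brown → 1 (second significant figure)
Red → 2 (third significant figure)
Orange → ×10^3 multiplier
Red → ±2% tolerance
212 × 1000 = 212000 Ω
Allowed range: 207760 Ω to 216240 Ω.
204000 Ω lies outside that range.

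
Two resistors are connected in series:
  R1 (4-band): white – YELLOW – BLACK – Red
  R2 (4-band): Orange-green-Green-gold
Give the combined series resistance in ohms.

R1: white, yellow → 94; black ×1 → 94 Ω.
R2: orange, green → 35; green ×10^5 → 3500000 Ω.
Series: 94 + 3500000 = 3500094 Ω.

3500094 Ω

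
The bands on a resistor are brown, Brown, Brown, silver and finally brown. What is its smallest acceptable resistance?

Brown → 1 (first significant figure)
Brown → 1 (second significant figure)
Brown → 1 (third significant figure)
Silver → ×0.01 multiplier
Brown → ±1% tolerance
111 × 0.01 = 1.11 Ω
Smallest = 1.11 × (1 − 1/100) = 1.0989 Ω.

1.0989 Ω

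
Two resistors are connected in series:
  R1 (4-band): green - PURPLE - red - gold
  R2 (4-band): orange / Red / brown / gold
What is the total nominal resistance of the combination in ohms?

6020 Ω

R1: green, violet → 57; red ×10^2 → 5700 Ω.
R2: orange, red → 32; brown ×10 → 320 Ω.
Series: 5700 + 320 = 6020 Ω.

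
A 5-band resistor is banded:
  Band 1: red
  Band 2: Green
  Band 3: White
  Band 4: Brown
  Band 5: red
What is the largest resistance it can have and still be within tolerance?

2641.8 Ω

Red → 2 (first significant figure)
Green → 5 (second significant figure)
White → 9 (third significant figure)
Brown → ×10 multiplier
Red → ±2% tolerance
259 × 10 = 2590 Ω
Largest = 2590 × (1 + 2/100) = 2641.8 Ω.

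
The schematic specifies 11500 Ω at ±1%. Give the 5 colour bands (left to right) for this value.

11500 Ω = 115 × 10^2.
1 → brown
1 → brown
5 → green
Multiplier 10^2 → red.
±1% tolerance → brown.

brown, brown, green, red, brown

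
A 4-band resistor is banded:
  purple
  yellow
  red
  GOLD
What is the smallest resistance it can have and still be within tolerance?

7030 Ω

Violet → 7 (first significant figure)
Yellow → 4 (second significant figure)
Red → ×10^2 multiplier
Gold → ±5% tolerance
74 × 100 = 7400 Ω
Smallest = 7400 × (1 − 5/100) = 7030 Ω.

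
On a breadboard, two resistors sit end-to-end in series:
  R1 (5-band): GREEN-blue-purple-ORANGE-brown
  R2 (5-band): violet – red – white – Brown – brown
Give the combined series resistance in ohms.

R1: green, blue, violet → 567; orange ×10^3 → 567000 Ω.
R2: violet, red, white → 729; brown ×10 → 7290 Ω.
Series: 567000 + 7290 = 574290 Ω.

574290 Ω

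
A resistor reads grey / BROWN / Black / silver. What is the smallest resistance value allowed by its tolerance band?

72.9 Ω

Grey → 8 (first significant figure)
Brown → 1 (second significant figure)
Black → ×1 multiplier
Silver → ±10% tolerance
81 × 1 = 81 Ω
Smallest = 81 × (1 − 10/100) = 72.9 Ω.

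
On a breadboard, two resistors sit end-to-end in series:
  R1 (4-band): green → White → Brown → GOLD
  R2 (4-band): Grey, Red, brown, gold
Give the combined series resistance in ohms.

R1: green, white → 59; brown ×10 → 590 Ω.
R2: grey, red → 82; brown ×10 → 820 Ω.
Series: 590 + 820 = 1410 Ω.

1410 Ω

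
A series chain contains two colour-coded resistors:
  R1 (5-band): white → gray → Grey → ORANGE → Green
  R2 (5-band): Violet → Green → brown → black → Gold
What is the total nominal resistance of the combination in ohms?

988751 Ω

R1: white, grey, grey → 988; orange ×10^3 → 988000 Ω.
R2: violet, green, brown → 751; black ×1 → 751 Ω.
Series: 988000 + 751 = 988751 Ω.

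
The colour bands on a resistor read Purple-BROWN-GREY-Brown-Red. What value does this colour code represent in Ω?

7180 Ω

Violet → 7 (first significant figure)
Brown → 1 (second significant figure)
Grey → 8 (third significant figure)
Brown → ×10 multiplier
718 × 10 = 7180 Ω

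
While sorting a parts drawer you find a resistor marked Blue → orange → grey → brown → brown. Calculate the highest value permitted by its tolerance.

6443.8 Ω

Blue → 6 (first significant figure)
Orange → 3 (second significant figure)
Grey → 8 (third significant figure)
Brown → ×10 multiplier
Brown → ±1% tolerance
638 × 10 = 6380 Ω
Highest = 6380 × (1 + 1/100) = 6443.8 Ω.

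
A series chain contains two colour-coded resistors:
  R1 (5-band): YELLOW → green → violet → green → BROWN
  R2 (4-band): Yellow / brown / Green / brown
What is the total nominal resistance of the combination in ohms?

49800000 Ω

R1: yellow, green, violet → 457; green ×10^5 → 45700000 Ω.
R2: yellow, brown → 41; green ×10^5 → 4100000 Ω.
Series: 45700000 + 4100000 = 49800000 Ω.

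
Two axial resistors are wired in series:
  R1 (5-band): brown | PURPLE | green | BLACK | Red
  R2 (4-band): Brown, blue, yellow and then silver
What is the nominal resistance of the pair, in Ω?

160175 Ω

R1: brown, violet, green → 175; black ×1 → 175 Ω.
R2: brown, blue → 16; yellow ×10^4 → 160000 Ω.
Series: 175 + 160000 = 160175 Ω.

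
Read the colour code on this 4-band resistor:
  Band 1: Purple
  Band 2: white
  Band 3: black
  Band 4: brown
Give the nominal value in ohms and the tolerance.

79 Ω ±1%

Violet → 7 (first significant figure)
White → 9 (second significant figure)
Black → ×1 multiplier
Brown → ±1% tolerance
79 × 1 = 79 Ω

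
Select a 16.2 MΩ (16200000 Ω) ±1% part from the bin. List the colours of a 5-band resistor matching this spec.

brown, blue, red, green, brown

16200000 Ω = 162 × 10^5.
1 → brown
6 → blue
2 → red
Multiplier 10^5 → green.
±1% tolerance → brown.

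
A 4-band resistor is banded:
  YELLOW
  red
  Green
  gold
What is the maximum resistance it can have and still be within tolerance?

Yellow → 4 (first significant figure)
Red → 2 (second significant figure)
Green → ×10^5 multiplier
Gold → ±5% tolerance
42 × 100000 = 4200000 Ω
Maximum = 4200000 × (1 + 5/100) = 4410000 Ω.

4410000 Ω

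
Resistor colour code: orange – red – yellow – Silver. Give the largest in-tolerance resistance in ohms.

352000 Ω

Orange → 3 (first significant figure)
Red → 2 (second significant figure)
Yellow → ×10^4 multiplier
Silver → ±10% tolerance
32 × 10000 = 320000 Ω
Largest = 320000 × (1 + 10/100) = 352000 Ω.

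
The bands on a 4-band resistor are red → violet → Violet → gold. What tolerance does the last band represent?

The last band, gold, is the tolerance band.
Gold corresponds to ±5%.

±5%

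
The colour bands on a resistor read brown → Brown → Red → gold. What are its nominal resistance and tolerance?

Brown → 1 (first significant figure)
Brown → 1 (second significant figure)
Red → ×10^2 multiplier
Gold → ±5% tolerance
11 × 100 = 1100 Ω

1100 Ω ±5%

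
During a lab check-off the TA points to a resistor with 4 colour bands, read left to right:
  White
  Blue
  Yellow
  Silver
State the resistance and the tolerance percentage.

White → 9 (first significant figure)
Blue → 6 (second significant figure)
Yellow → ×10^4 multiplier
Silver → ±10% tolerance
96 × 10000 = 960000 Ω

960000 Ω ±10%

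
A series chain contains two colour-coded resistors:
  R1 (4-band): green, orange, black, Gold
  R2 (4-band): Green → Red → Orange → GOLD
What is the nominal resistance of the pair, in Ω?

52053 Ω

R1: green, orange → 53; black ×1 → 53 Ω.
R2: green, red → 52; orange ×10^3 → 52000 Ω.
Series: 53 + 52000 = 52053 Ω.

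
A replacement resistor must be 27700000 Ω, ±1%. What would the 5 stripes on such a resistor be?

27700000 Ω = 277 × 10^5.
2 → red
7 → violet
7 → violet
Multiplier 10^5 → green.
±1% tolerance → brown.

red, violet, violet, green, brown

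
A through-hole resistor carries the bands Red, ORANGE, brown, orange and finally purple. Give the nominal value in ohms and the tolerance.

Red → 2 (first significant figure)
Orange → 3 (second significant figure)
Brown → 1 (third significant figure)
Orange → ×10^3 multiplier
Violet → ±0.1% tolerance
231 × 1000 = 231000 Ω

231000 Ω ±0.1%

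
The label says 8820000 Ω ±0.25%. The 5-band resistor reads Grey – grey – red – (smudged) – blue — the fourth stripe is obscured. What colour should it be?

yellow

8820000 Ω = 882 × 10^4.
The fourth band is the multiplier, 10^4, which is yellow.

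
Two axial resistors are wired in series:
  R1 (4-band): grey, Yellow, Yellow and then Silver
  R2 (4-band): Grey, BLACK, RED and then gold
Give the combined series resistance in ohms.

848000 Ω

R1: grey, yellow → 84; yellow ×10^4 → 840000 Ω.
R2: grey, black → 80; red ×10^2 → 8000 Ω.
Series: 840000 + 8000 = 848000 Ω.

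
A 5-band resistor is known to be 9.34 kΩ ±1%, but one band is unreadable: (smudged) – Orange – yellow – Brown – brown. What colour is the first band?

9340 Ω = 934 × 10^1.
The first band gives digit 9 of the significand, and 9 is white.

white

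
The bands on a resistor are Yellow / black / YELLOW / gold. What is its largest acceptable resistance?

Yellow → 4 (first significant figure)
Black → 0 (second significant figure)
Yellow → ×10^4 multiplier
Gold → ±5% tolerance
40 × 10000 = 400000 Ω
Largest = 400000 × (1 + 5/100) = 420000 Ω.

420000 Ω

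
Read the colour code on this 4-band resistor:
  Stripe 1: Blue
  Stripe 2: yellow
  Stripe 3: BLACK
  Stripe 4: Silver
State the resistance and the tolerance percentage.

64 Ω ±10%

Blue → 6 (first significant figure)
Yellow → 4 (second significant figure)
Black → ×1 multiplier
Silver → ±10% tolerance
64 × 1 = 64 Ω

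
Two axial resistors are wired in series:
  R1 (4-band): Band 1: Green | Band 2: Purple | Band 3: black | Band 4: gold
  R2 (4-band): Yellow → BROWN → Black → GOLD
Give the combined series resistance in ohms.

R1: green, violet → 57; black ×1 → 57 Ω.
R2: yellow, brown → 41; black ×1 → 41 Ω.
Series: 57 + 41 = 98 Ω.

98 Ω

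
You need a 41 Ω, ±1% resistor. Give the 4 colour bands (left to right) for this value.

41 Ω = 41 × 10^0.
4 → yellow
1 → brown
Multiplier 10^0 → black.
±1% tolerance → brown.

yellow, brown, black, brown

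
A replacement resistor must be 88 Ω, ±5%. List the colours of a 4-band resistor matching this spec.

88 Ω = 88 × 10^0.
8 → grey
8 → grey
Multiplier 10^0 → black.
±5% tolerance → gold.

grey, grey, black, gold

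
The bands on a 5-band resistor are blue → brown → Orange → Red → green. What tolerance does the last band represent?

The last band, green, is the tolerance band.
Green corresponds to ±0.5%.

±0.5%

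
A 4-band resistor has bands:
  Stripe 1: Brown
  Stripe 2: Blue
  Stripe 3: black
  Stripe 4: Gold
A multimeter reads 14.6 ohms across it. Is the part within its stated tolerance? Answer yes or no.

no

Brown → 1 (first significant figure)
Blue → 6 (second significant figure)
Black → ×1 multiplier
Gold → ±5% tolerance
16 × 1 = 16 Ω
Allowed range: 15.2 Ω to 16.8 Ω.
14.6 ohms lies outside that range.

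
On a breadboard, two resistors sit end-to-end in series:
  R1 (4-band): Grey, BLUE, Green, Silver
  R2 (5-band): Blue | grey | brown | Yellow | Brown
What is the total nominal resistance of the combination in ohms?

15410000 Ω

R1: grey, blue → 86; green ×10^5 → 8600000 Ω.
R2: blue, grey, brown → 681; yellow ×10^4 → 6810000 Ω.
Series: 8600000 + 6810000 = 15410000 Ω.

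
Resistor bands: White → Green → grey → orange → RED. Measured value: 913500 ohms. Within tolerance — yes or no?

no

White → 9 (first significant figure)
Green → 5 (second significant figure)
Grey → 8 (third significant figure)
Orange → ×10^3 multiplier
Red → ±2% tolerance
958 × 1000 = 958000 Ω
Allowed range: 938840 Ω to 977160 Ω.
913500 ohms lies outside that range.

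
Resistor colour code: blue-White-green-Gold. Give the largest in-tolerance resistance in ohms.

7245000 Ω

Blue → 6 (first significant figure)
White → 9 (second significant figure)
Green → ×10^5 multiplier
Gold → ±5% tolerance
69 × 100000 = 6900000 Ω
Largest = 6900000 × (1 + 5/100) = 7245000 Ω.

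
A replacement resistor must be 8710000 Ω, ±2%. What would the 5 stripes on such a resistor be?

8710000 Ω = 871 × 10^4.
8 → grey
7 → violet
1 → brown
Multiplier 10^4 → yellow.
±2% tolerance → red.

grey, violet, brown, yellow, red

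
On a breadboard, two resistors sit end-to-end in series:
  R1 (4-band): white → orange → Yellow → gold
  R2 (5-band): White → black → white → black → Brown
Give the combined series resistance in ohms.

930909 Ω

R1: white, orange → 93; yellow ×10^4 → 930000 Ω.
R2: white, black, white → 909; black ×1 → 909 Ω.
Series: 930000 + 909 = 930909 Ω.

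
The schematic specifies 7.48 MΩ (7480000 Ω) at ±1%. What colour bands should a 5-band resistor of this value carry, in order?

violet, yellow, grey, yellow, brown

7480000 Ω = 748 × 10^4.
7 → violet
4 → yellow
8 → grey
Multiplier 10^4 → yellow.
±1% tolerance → brown.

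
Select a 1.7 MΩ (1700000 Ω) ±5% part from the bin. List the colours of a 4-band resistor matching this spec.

brown, violet, green, gold

1700000 Ω = 17 × 10^5.
1 → brown
7 → violet
Multiplier 10^5 → green.
±5% tolerance → gold.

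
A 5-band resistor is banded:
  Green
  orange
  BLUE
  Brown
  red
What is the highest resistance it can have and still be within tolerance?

Green → 5 (first significant figure)
Orange → 3 (second significant figure)
Blue → 6 (third significant figure)
Brown → ×10 multiplier
Red → ±2% tolerance
536 × 10 = 5360 Ω
Highest = 5360 × (1 + 2/100) = 5467.2 Ω.

5467.2 Ω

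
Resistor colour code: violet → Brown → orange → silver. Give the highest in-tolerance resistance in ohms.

78100 Ω

Violet → 7 (first significant figure)
Brown → 1 (second significant figure)
Orange → ×10^3 multiplier
Silver → ±10% tolerance
71 × 1000 = 71000 Ω
Highest = 71000 × (1 + 10/100) = 78100 Ω.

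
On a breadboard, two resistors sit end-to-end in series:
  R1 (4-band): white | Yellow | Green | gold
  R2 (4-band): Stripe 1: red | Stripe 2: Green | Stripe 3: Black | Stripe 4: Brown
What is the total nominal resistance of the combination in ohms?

9400025 Ω

R1: white, yellow → 94; green ×10^5 → 9400000 Ω.
R2: red, green → 25; black ×1 → 25 Ω.
Series: 9400000 + 25 = 9400025 Ω.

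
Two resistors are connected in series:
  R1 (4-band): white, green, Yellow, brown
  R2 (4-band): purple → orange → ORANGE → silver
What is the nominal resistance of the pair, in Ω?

R1: white, green → 95; yellow ×10^4 → 950000 Ω.
R2: violet, orange → 73; orange ×10^3 → 73000 Ω.
Series: 950000 + 73000 = 1023000 Ω.

1023000 Ω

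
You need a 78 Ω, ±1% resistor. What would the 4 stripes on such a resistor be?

78 Ω = 78 × 10^0.
7 → violet
8 → grey
Multiplier 10^0 → black.
±1% tolerance → brown.

violet, grey, black, brown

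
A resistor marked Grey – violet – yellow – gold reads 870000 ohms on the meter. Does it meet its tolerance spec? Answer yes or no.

yes

Grey → 8 (first significant figure)
Violet → 7 (second significant figure)
Yellow → ×10^4 multiplier
Gold → ±5% tolerance
87 × 10000 = 870000 Ω
Allowed range: 826500 Ω to 913500 Ω.
870000 ohms lies inside that range.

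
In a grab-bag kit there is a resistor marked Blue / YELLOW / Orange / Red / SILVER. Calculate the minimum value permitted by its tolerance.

Blue → 6 (first significant figure)
Yellow → 4 (second significant figure)
Orange → 3 (third significant figure)
Red → ×10^2 multiplier
Silver → ±10% tolerance
643 × 100 = 64300 Ω
Minimum = 64300 × (1 − 10/100) = 57870 Ω.

57870 Ω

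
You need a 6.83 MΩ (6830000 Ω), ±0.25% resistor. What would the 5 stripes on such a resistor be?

6830000 Ω = 683 × 10^4.
6 → blue
8 → grey
3 → orange
Multiplier 10^4 → yellow.
±0.25% tolerance → blue.

blue, grey, orange, yellow, blue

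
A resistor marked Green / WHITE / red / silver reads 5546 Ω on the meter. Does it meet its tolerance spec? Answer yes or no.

yes

Green → 5 (first significant figure)
White → 9 (second significant figure)
Red → ×10^2 multiplier
Silver → ±10% tolerance
59 × 100 = 5900 Ω
Allowed range: 5310 Ω to 6490 Ω.
5546 Ω lies inside that range.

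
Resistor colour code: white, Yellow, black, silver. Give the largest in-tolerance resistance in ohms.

103.4 Ω

White → 9 (first significant figure)
Yellow → 4 (second significant figure)
Black → ×1 multiplier
Silver → ±10% tolerance
94 × 1 = 94 Ω
Largest = 94 × (1 + 10/100) = 103.4 Ω.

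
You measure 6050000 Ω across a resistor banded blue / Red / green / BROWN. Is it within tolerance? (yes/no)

no

Blue → 6 (first significant figure)
Red → 2 (second significant figure)
Green → ×10^5 multiplier
Brown → ±1% tolerance
62 × 100000 = 6200000 Ω
Allowed range: 6138000 Ω to 6262000 Ω.
6050000 Ω lies outside that range.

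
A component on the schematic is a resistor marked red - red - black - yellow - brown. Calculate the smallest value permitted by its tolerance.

2178000 Ω

Red → 2 (first significant figure)
Red → 2 (second significant figure)
Black → 0 (third significant figure)
Yellow → ×10^4 multiplier
Brown → ±1% tolerance
220 × 10000 = 2200000 Ω
Smallest = 2200000 × (1 − 1/100) = 2178000 Ω.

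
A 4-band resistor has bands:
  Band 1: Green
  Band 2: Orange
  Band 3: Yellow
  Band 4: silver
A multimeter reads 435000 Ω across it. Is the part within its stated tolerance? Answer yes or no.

no

Green → 5 (first significant figure)
Orange → 3 (second significant figure)
Yellow → ×10^4 multiplier
Silver → ±10% tolerance
53 × 10000 = 530000 Ω
Allowed range: 477000 Ω to 583000 Ω.
435000 Ω lies outside that range.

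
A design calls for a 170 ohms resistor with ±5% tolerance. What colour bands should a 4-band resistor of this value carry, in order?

170 Ω = 17 × 10^1.
1 → brown
7 → violet
Multiplier 10^1 → brown.
±5% tolerance → gold.

brown, violet, brown, gold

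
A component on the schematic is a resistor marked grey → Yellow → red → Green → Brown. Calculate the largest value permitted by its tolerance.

Grey → 8 (first significant figure)
Yellow → 4 (second significant figure)
Red → 2 (third significant figure)
Green → ×10^5 multiplier
Brown → ±1% tolerance
842 × 100000 = 84200000 Ω
Largest = 84200000 × (1 + 1/100) = 85042000 Ω.

85042000 Ω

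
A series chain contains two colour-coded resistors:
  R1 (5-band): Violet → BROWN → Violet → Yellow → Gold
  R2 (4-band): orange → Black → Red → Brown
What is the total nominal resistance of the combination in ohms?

R1: violet, brown, violet → 717; yellow ×10^4 → 7170000 Ω.
R2: orange, black → 30; red ×10^2 → 3000 Ω.
Series: 7170000 + 3000 = 7173000 Ω.

7173000 Ω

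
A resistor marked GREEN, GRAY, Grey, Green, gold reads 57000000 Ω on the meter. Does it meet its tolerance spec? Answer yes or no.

yes

Green → 5 (first significant figure)
Grey → 8 (second significant figure)
Grey → 8 (third significant figure)
Green → ×10^5 multiplier
Gold → ±5% tolerance
588 × 100000 = 58800000 Ω
Allowed range: 55860000 Ω to 61740000 Ω.
57000000 Ω lies inside that range.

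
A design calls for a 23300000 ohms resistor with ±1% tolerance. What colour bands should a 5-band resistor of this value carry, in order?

red, orange, orange, green, brown

23300000 Ω = 233 × 10^5.
2 → red
3 → orange
3 → orange
Multiplier 10^5 → green.
±1% tolerance → brown.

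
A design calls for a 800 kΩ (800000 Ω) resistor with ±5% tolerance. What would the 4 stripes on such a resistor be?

800000 Ω = 80 × 10^4.
8 → grey
0 → black
Multiplier 10^4 → yellow.
±5% tolerance → gold.

grey, black, yellow, gold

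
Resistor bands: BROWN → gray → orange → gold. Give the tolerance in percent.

The last band, gold, is the tolerance band.
Gold corresponds to ±5%.

±5%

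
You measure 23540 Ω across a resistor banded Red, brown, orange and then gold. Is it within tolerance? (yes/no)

Red → 2 (first significant figure)
Brown → 1 (second significant figure)
Orange → ×10^3 multiplier
Gold → ±5% tolerance
21 × 1000 = 21000 Ω
Allowed range: 19950 Ω to 22050 Ω.
23540 Ω lies outside that range.

no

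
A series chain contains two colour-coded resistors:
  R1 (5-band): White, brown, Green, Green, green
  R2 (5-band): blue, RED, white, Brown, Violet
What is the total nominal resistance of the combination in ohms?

91506290 Ω

R1: white, brown, green → 915; green ×10^5 → 91500000 Ω.
R2: blue, red, white → 629; brown ×10 → 6290 Ω.
Series: 91500000 + 6290 = 91506290 Ω.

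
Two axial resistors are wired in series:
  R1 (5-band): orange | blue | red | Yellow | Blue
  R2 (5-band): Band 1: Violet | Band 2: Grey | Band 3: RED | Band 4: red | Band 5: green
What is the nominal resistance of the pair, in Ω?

R1: orange, blue, red → 362; yellow ×10^4 → 3620000 Ω.
R2: violet, grey, red → 782; red ×10^2 → 78200 Ω.
Series: 3620000 + 78200 = 3698200 Ω.

3698200 Ω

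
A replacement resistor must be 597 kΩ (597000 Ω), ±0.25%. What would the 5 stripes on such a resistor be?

green, white, violet, orange, blue

597000 Ω = 597 × 10^3.
5 → green
9 → white
7 → violet
Multiplier 10^3 → orange.
±0.25% tolerance → blue.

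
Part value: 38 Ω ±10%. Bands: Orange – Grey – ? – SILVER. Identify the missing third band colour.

black

38 Ω = 38 × 10^0.
The third band is the multiplier, 10^0, which is black.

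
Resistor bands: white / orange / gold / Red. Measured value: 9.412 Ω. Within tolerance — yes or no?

White → 9 (first significant figure)
Orange → 3 (second significant figure)
Gold → ×0.1 multiplier
Red → ±2% tolerance
93 × 0.1 = 9.3 Ω
Allowed range: 9.114 Ω to 9.486 Ω.
9.412 Ω lies inside that range.

yes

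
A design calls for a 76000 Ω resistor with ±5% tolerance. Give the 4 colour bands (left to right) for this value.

violet, blue, orange, gold

76000 Ω = 76 × 10^3.
7 → violet
6 → blue
Multiplier 10^3 → orange.
±5% tolerance → gold.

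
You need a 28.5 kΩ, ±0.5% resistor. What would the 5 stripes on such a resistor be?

red, grey, green, red, green

28500 Ω = 285 × 10^2.
2 → red
8 → grey
5 → green
Multiplier 10^2 → red.
±0.5% tolerance → green.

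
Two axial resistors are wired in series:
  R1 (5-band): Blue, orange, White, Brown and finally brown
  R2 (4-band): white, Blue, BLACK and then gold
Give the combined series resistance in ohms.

6486 Ω

R1: blue, orange, white → 639; brown ×10 → 6390 Ω.
R2: white, blue → 96; black ×1 → 96 Ω.
Series: 6390 + 96 = 6486 Ω.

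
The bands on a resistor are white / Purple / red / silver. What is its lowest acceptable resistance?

8730 Ω

White → 9 (first significant figure)
Violet → 7 (second significant figure)
Red → ×10^2 multiplier
Silver → ±10% tolerance
97 × 100 = 9700 Ω
Lowest = 9700 × (1 − 10/100) = 8730 Ω.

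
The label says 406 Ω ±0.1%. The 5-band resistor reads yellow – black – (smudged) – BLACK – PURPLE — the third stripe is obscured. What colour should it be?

406 Ω = 406 × 10^0.
The third band gives digit 6 of the significand, and 6 is blue.

blue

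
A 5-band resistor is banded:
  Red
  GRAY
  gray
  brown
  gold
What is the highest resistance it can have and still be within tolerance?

Red → 2 (first significant figure)
Grey → 8 (second significant figure)
Grey → 8 (third significant figure)
Brown → ×10 multiplier
Gold → ±5% tolerance
288 × 10 = 2880 Ω
Highest = 2880 × (1 + 5/100) = 3024 Ω.

3024 Ω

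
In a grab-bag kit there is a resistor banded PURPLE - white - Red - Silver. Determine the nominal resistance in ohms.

7900 Ω

Violet → 7 (first significant figure)
White → 9 (second significant figure)
Red → ×10^2 multiplier
79 × 100 = 7900 Ω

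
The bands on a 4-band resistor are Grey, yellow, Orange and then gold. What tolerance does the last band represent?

The last band, gold, is the tolerance band.
Gold corresponds to ±5%.

±5%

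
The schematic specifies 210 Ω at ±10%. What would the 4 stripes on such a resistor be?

210 Ω = 21 × 10^1.
2 → red
1 → brown
Multiplier 10^1 → brown.
±10% tolerance → silver.

red, brown, brown, silver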